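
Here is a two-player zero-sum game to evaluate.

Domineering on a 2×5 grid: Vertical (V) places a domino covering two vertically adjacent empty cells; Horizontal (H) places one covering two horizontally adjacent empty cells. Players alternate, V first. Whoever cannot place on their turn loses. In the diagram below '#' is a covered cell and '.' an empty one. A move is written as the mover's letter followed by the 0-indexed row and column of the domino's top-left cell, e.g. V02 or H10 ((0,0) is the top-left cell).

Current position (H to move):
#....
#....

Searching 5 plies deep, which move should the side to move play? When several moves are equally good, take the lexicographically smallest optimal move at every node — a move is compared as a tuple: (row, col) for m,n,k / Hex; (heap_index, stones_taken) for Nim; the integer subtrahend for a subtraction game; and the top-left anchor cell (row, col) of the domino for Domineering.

H's best at [#..../#....]: H02

ply 1, H at #..../#.... | H01=-1→###../#....; H02=+1→#.##./#....*; H03=-1→#..##/#....; H11=-1→#..../###..; H12=+1→#..../#.##.; H13=-1→#..../#..##
ply 2, V at #.##./#.... | V01=-1→####./##...*; V04=-1→#.###/#...#
ply 3, H at ####./##... | H12=-1→####./####.; H13=+1→####./##.##*
ply 4: ####./##.## is terminal -1 (V); from #..../#.... depth 5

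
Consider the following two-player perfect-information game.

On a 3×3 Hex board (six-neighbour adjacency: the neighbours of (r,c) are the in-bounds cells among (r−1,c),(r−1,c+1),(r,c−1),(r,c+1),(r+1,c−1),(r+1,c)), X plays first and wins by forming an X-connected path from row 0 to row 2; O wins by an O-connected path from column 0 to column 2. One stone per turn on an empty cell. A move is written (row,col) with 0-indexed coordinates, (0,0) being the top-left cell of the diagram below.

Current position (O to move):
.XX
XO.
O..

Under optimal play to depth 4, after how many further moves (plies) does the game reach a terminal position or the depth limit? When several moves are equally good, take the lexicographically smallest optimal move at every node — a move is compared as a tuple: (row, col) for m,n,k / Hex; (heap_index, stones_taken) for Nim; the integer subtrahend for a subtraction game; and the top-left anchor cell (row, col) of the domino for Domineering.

p1 O@[.XX/XO./O..]: (0,0)[OXX/XO./O..]-1 (1,2)[.XX/XOO/O..]+1* (2,1)[.XX/XO./OO.]+1 (2,2)[.XX/XO./O.O]+1
p2 X@[.XX/XOO/O..] terminal -1; root [.XX/XO./O..] d4

PV length from [.XX/XO./O..]: 1 ply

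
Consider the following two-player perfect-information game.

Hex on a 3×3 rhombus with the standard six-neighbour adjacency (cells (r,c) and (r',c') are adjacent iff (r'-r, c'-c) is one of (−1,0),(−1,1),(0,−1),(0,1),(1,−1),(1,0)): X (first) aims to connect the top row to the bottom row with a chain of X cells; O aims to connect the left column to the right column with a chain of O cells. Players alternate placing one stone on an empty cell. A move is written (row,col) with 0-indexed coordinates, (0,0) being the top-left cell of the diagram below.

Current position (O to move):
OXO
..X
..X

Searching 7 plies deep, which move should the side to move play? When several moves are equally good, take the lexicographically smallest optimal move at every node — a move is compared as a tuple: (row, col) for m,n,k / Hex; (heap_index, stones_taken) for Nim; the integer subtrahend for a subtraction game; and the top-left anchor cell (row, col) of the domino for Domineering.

ply 1, O at OXO/..X/..X | (1,0)=-1→OXO/O.X/..X; (1,1)=+1→OXO/.OX/..X*; (2,0)=-1→OXO/..X/O.X; (2,1)=-1→OXO/..X/.OX
ply 2, X at OXO/.OX/..X | (1,0)=-1→OXO/XOX/..X*; (2,0)=-1→OXO/.OX/X.X; (2,1)=-1→OXO/.OX/.XX
ply 3, O at OXO/XOX/..X | (2,0)=+1→OXO/XOX/O.X*; (2,1)=-1→OXO/XOX/.OX
ply 4: OXO/XOX/O.X is terminal -1 (X); from OXO/..X/..X depth 7

O's best at [OXO/..X/..X]: (1,1)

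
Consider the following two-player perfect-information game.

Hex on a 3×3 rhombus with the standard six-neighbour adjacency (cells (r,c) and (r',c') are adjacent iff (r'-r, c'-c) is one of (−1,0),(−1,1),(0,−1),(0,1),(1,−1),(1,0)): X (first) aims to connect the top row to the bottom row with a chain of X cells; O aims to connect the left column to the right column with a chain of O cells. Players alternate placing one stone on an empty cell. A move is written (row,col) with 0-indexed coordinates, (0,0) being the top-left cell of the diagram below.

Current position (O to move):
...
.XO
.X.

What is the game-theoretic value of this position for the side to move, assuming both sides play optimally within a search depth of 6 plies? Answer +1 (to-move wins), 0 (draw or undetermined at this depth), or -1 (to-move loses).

[.../.XO/.X.] O move#1: (0,0):-1/O../.XO/.X.*, (0,1):-1/.O./.XO/.X., (0,2):-1/..O/.XO/.X., (1,0):-1/.../OXO/.X., (2,0):-1/.../.XO/OX., (2,2):-1/.../.XO/.XO
[O../.XO/.X.] X move#2: (0,1):+1/OX./.XO/.X.*, (0,2):+1/O.X/.XO/.X., (1,0):+1/O../XXO/.X., (2,0):+1/O../.XO/XX., (2,2):+1/O../.XO/.XX
[OX./.XO/.X.] end (terminal -1, O#3); searched .../.XO/.X. to 6

value(.../.XO/.X., O) = -1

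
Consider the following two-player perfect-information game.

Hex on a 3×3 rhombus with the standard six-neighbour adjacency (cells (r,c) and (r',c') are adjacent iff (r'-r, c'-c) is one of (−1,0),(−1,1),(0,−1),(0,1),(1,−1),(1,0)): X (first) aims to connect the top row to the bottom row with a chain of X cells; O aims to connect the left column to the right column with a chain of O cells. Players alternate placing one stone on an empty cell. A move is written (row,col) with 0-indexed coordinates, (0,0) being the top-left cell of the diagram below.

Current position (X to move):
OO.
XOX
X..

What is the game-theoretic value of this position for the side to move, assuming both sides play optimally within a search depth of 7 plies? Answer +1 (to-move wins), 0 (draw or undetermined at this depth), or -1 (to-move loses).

ply 1, X at OO./XOX/X.. | (0,2)=+1→OOX/XOX/X..*; (2,1)=-1→OO./XOX/XX.; (2,2)=-1→OO./XOX/X.X
ply 2, O at OOX/XOX/X.. | (2,1)=-1→OOX/XOX/XO.*; (2,2)=-1→OOX/XOX/X.O
ply 3, X at OOX/XOX/XO. | (2,2)=+1→OOX/XOX/XOX*
ply 4: OOX/XOX/XOX is terminal -1 (O); from OO./XOX/X.. depth 7

value(OO./XOX/X.., X) = +1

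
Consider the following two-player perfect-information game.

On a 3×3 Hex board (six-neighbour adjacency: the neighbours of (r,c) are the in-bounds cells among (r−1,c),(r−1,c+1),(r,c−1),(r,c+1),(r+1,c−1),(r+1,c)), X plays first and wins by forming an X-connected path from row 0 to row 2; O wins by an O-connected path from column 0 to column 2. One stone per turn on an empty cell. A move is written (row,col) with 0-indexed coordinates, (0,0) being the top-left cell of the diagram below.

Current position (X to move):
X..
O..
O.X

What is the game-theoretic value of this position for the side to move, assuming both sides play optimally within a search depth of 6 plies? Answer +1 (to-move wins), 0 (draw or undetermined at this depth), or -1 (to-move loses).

value(X../O../O.X, X) = +1

[X../O../O.X] X move#1: (0,1):-1/XX./O../O.X, (0,2):-1/X.X/O../O.X, (1,1):+1/X../OX./O.X*, (1,2):-1/X../O.X/O.X, (2,1):-1/X../O../OXX
[X../OX./O.X] O move#2: (0,1):-1/XO./OX./O.X*, (0,2):-1/X.O/OX./O.X, (1,2):-1/X../OXO/O.X, (2,1):-1/X../OX./OOX
[XO./OX./O.X] X move#3: (0,2):+1/XOX/OX./O.X*, (1,2):-1/XO./OXX/O.X, (2,1):-1/XO./OX./OXX
[XOX/OX./O.X] O move#4: (1,2):-1/XOX/OXO/O.X*, (2,1):-1/XOX/OX./OOX
[XOX/OXO/O.X] X move#5: (2,1):+1/XOX/OXO/OXX*
[XOX/OXO/OXX] end (terminal -1, O#6); searched X../O../O.X to 6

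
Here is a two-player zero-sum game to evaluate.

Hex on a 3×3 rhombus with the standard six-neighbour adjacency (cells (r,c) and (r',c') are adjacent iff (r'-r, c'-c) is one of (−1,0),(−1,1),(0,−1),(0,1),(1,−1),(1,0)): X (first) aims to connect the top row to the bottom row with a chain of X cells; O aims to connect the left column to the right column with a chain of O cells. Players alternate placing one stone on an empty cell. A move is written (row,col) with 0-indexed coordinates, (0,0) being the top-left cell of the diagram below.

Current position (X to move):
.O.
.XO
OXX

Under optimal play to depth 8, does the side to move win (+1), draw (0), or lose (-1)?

ply 1, X at .O./.XO/OXX | (0,0)=+1→XO./.XO/OXX*; (0,2)=+1→.OX/.XO/OXX; (1,0)=+1→.O./XXO/OXX
ply 2, O at XO./.XO/OXX | (0,2)=-1→XOO/.XO/OXX*; (1,0)=-1→XO./OXO/OXX
ply 3, X at XOO/.XO/OXX | (1,0)=+1→XOO/XXO/OXX*
ply 4: XOO/XXO/OXX is terminal -1 (O); from .O./.XO/OXX depth 8

value(.O./.XO/OXX, X) = +1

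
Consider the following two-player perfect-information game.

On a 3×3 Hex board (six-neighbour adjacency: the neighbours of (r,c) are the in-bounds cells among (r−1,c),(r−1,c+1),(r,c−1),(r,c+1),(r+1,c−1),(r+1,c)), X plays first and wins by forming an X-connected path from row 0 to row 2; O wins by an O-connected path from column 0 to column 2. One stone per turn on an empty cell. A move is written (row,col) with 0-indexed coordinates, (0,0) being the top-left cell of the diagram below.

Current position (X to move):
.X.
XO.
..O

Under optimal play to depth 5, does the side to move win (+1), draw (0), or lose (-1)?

ply 1, X at .X./XO./..O | (0,0)=-1→XX./XO./..O; (0,2)=-1→.XX/XO./..O; (1,2)=-1→.X./XOX/..O; (2,0)=+1→.X./XO./X.O*; (2,1)=-1→.X./XO./.XO
ply 2: .X./XO./X.O is terminal -1 (O); from .X./XO./..O depth 5

value(.X./XO./..O, X) = +1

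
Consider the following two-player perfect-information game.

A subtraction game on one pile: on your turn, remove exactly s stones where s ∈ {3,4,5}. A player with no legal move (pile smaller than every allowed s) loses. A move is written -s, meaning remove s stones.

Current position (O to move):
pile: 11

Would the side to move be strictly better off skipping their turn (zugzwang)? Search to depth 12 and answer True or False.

p1 O@[11]: -3[8]+1* -4[7]-1 -5[6]-1
p2 X@[8]: -3[5]-1* -4[4]-1 -5[3]-1
p3 O@[5]: -3[2]+1* -4[1]+1 -5[0]+1
p4 X@[2] terminal -1; root [11] d12
pass branch (X moves first from the same position):
  | p1 X@[11]: -3[8]+1* -4[7]-1 -5[6]-1
  | p2 O@[8]: -3[5]-1* -4[4]-1 -5[3]-1
  | p3 X@[5]: -3[2]+1* -4[1]+1 -5[0]+1
  | p4 O@[2] terminal -1; root [11] d12
O moving scores +1; O passing scores -1

zugzwang(11, O) = False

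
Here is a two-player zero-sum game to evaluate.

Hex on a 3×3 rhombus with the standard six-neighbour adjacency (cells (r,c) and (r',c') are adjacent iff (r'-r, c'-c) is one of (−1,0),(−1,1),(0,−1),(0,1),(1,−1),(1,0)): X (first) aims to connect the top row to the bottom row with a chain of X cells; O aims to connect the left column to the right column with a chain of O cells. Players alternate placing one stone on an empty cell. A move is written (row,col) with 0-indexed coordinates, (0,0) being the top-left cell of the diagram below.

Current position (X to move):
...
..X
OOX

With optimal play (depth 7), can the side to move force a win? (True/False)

[.../..X/OOX] X move#1: (0,0):+1/X../..X/OOX*, (0,1):+1/.X./..X/OOX, (0,2):+1/..X/..X/OOX, (1,0):+1/.../X.X/OOX, (1,1):+1/.../.XX/OOX
[X../..X/OOX] O move#2: (0,1):-1/XO./..X/OOX*, (0,2):-1/X.O/..X/OOX, (1,0):-1/X../O.X/OOX, (1,1):-1/X../.OX/OOX
[XO./..X/OOX] X move#3: (0,2):+1/XOX/..X/OOX*, (1,0):+1/XO./X.X/OOX, (1,1):+1/XO./.XX/OOX
[XOX/..X/OOX] end (terminal -1, O#4); searched .../..X/OOX to 7

X winning at [.../..X/OOX]: True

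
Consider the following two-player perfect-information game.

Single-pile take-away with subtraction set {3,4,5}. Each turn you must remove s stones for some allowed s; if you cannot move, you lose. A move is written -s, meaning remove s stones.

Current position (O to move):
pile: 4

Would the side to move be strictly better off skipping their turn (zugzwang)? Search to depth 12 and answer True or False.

zugzwang(4, O) = False

[4] O move#1: -3:+1/1*, -4:+1/0
[1] end (terminal -1, X#2); searched 4 to 12
if O skipped the turn, X would face:
~ [4] X move#1: -3:+1/1*, -4:+1/0
~ [1] end (terminal -1, O#2); searched 4 to 12
compare (O): move=+1 vs pass=-1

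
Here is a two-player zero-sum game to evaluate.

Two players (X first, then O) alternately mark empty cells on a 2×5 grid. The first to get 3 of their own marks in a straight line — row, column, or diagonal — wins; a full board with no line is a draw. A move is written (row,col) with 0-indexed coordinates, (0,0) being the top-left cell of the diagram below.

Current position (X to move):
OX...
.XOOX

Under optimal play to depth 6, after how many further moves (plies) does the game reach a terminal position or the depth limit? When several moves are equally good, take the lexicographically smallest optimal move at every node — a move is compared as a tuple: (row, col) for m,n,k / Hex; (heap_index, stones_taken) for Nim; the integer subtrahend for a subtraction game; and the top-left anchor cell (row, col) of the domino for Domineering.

PV length from [OX.../.XOOX]: 4 plies

[OX.../.XOOX] X move#1: (0,2):+0/OXX../.XOOX*, (0,3):+0/OX.X./.XOOX, (0,4):+0/OX..X/.XOOX, (1,0):+0/OX.../XXOOX
[OXX../.XOOX] O move#2: (0,3):+0/OXXO./.XOOX*, (0,4):-1/OXX.O/.XOOX, (1,0):-1/OXX../OXOOX
[OXXO./.XOOX] X move#3: (0,4):+0/OXXOX/.XOOX*, (1,0):+0/OXXO./XXOOX
[OXXOX/.XOOX] O move#4: (1,0):+0/OXXOX/OXOOX*
[OXXOX/OXOOX] end (terminal +0, X#5); searched OX.../.XOOX to 6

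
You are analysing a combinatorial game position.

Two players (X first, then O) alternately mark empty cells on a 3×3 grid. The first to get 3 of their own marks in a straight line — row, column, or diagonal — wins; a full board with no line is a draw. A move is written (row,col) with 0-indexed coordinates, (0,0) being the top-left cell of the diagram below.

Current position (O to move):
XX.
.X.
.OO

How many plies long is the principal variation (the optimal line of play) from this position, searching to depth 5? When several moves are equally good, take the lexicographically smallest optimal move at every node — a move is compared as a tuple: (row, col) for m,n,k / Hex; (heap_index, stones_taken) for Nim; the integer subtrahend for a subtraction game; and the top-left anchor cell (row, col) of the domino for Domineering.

[XX./.X./.OO] O move#1: (0,2):+1/XXO/.X./.OO*, (1,0):-1/XX./OX./.OO, (1,2):-1/XX./.XO/.OO, (2,0):+1/XX./.X./OOO
[XXO/.X./.OO] X move#2: (1,0):-1/XXO/XX./.OO*, (1,2):-1/XXO/.XX/.OO, (2,0):-1/XXO/.X./XOO
[XXO/XX./.OO] O move#3: (1,2):+1/XXO/XXO/.OO*, (2,0):+1/XXO/XX./OOO
[XXO/XXO/.OO] end (terminal -1, X#4); searched XX./.X./.OO to 5

PV length from [XX./.X./.OO]: 3 plies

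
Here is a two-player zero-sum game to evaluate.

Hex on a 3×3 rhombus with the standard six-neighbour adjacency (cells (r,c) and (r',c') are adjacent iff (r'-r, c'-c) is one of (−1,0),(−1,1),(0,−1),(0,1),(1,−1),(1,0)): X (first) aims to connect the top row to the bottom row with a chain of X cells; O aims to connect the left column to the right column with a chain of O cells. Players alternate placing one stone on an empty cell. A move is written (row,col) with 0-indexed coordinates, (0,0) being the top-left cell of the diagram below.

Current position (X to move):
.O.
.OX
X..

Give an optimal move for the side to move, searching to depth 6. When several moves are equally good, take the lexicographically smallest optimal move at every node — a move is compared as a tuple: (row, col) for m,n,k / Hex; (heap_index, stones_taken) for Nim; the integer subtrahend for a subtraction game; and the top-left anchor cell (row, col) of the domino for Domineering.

X's best at [.O./.OX/X..]: (0,0)

[.O./.OX/X..] X move#1: (0,0):+1/XO./.OX/X..*, (0,2):+1/.OX/.OX/X.., (1,0):+1/.O./XOX/X.., (2,1):-1/.O./.OX/XX., (2,2):-1/.O./.OX/X.X
[XO./.OX/X..] O move#2: (0,2):-1/XOO/.OX/X..*, (1,0):-1/XO./OOX/X.., (2,1):-1/XO./.OX/XO., (2,2):-1/XO./.OX/X.O
[XOO/.OX/X..] X move#3: (1,0):+1/XOO/XOX/X..*, (2,1):-1/XOO/.OX/XX., (2,2):-1/XOO/.OX/X.X
[XOO/XOX/X..] end (terminal -1, O#4); searched .O./.OX/X.. to 6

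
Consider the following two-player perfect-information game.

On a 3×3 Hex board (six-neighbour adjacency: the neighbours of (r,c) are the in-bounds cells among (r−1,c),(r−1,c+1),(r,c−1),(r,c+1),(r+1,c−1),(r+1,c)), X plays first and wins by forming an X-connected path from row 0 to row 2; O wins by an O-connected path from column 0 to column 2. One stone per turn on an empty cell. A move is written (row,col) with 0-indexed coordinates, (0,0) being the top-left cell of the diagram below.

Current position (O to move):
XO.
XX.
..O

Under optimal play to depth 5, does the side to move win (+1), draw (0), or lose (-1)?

[XO./XX./..O] O move#1: (0,2):-1/XOO/XX./..O*, (1,2):-1/XO./XXO/..O, (2,0):-1/XO./XX./O.O, (2,1):-1/XO./XX./.OO
[XOO/XX./..O] X move#2: (1,2):+1/XOO/XXX/..O*, (2,0):+1/XOO/XX./X.O, (2,1):+1/XOO/XX./.XO
[XOO/XXX/..O] O move#3: (2,0):-1/XOO/XXX/O.O*, (2,1):-1/XOO/XXX/.OO
[XOO/XXX/O.O] X move#4: (2,1):+1/XOO/XXX/OXO*
[XOO/XXX/OXO] end (terminal -1, O#5); searched XO./XX./..O to 5

value(XO./XX./..O, O) = -1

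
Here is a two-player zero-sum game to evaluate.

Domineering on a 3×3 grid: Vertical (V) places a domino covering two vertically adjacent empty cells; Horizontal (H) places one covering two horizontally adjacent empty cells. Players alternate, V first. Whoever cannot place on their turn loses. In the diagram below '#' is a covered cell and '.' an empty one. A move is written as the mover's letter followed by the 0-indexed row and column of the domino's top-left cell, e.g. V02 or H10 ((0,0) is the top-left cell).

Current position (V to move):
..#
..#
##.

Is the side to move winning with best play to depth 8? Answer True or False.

[..#/..#/##.] V move#1: V00:+1/#.#/#.#/##.*, V01:+1/.##/.##/##.
[#.#/#.#/##.] end (terminal -1, H#2); searched ..#/..#/##. to 8

V winning at [..#/..#/##.]: True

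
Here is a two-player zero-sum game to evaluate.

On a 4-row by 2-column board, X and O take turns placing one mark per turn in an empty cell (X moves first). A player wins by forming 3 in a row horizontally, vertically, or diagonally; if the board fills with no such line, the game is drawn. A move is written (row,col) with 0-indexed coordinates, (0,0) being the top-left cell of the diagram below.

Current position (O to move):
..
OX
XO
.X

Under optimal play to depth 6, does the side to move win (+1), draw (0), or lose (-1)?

value(../OX/XO/.X, O) = 0

ply 1, O at ../OX/XO/.X | (0,0)=+0→O./OX/XO/.X*; (0,1)=+0→.O/OX/XO/.X; (3,0)=+0→../OX/XO/OX
ply 2, X at O./OX/XO/.X | (0,1)=+0→OX/OX/XO/.X*; (3,0)=+0→O./OX/XO/XX
ply 3, O at OX/OX/XO/.X | (3,0)=+0→OX/OX/XO/OX*
ply 4: OX/OX/XO/OX is terminal +0 (X); from ../OX/XO/.X depth 6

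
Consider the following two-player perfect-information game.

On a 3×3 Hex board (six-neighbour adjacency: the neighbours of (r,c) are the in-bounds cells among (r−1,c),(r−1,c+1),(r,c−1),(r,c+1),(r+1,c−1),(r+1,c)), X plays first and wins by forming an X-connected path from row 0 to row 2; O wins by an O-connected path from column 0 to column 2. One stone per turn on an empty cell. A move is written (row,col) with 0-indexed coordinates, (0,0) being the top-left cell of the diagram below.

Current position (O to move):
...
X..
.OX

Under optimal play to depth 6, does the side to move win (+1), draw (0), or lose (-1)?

p1 O@[.../X../.OX]: (0,0)[O../X../.OX]-1* (0,1)[.O./X../.OX]-1 (0,2)[..O/X../.OX]-1 (1,1)[.../XO./.OX]-1 (1,2)[.../X.O/.OX]-1 (2,0)[.../X../OOX]-1
p2 X@[O../X../.OX]: (0,1)[OX./X../.OX]+1* (0,2)[O.X/X../.OX]+1 (1,1)[O../XX./.OX]+1 (1,2)[O../X.X/.OX]+1 (2,0)[O../X../XOX]+1
p3 O@[OX./X../.OX]: (0,2)[OXO/X../.OX]-1* (1,1)[OX./XO./.OX]-1 (1,2)[OX./X.O/.OX]-1 (2,0)[OX./X../OOX]-1
p4 X@[OXO/X../.OX]: (1,1)[OXO/XX./.OX]+1* (1,2)[OXO/X.X/.OX]+1 (2,0)[OXO/X../XOX]+1
p5 O@[OXO/XX./.OX]: (1,2)[OXO/XXO/.OX]-1* (2,0)[OXO/XX./OOX]-1
p6 X@[OXO/XXO/.OX]: (2,0)[OXO/XXO/XOX]+1*
p7 O@[OXO/XXO/XOX] terminal -1; root [.../X../.OX] d6

value(.../X../.OX, O) = -1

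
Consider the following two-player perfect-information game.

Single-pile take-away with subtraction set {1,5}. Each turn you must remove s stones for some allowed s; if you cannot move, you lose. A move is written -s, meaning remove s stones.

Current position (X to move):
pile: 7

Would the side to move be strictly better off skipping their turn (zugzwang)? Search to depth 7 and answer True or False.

zugzwang(7, X) = False

[7] X move#1: -1:+1/6*, -5:+1/2
[6] O move#2: -1:-1/5*, -5:-1/1
[5] X move#3: -1:+1/4*, -5:+1/0
[4] O move#4: -1:-1/3*
[3] X move#5: -1:+1/2*
[2] O move#6: -1:-1/1*
[1] X move#7: -1:+1/0*
[0] end (terminal -1, O#8); searched 7 to 7
if X skipped the turn, O would face:
~ [7] O move#1: -1:+1/6*, -5:+1/2
~ [6] X move#2: -1:-1/5*, -5:-1/1
~ [5] O move#3: -1:+1/4*, -5:+1/0
~ [4] X move#4: -1:-1/3*
~ [3] O move#5: -1:+1/2*
~ [2] X move#6: -1:-1/1*
~ [1] O move#7: -1:+1/0*
~ [0] end (terminal -1, X#8); searched 7 to 7
compare (X): move=+1 vs pass=-1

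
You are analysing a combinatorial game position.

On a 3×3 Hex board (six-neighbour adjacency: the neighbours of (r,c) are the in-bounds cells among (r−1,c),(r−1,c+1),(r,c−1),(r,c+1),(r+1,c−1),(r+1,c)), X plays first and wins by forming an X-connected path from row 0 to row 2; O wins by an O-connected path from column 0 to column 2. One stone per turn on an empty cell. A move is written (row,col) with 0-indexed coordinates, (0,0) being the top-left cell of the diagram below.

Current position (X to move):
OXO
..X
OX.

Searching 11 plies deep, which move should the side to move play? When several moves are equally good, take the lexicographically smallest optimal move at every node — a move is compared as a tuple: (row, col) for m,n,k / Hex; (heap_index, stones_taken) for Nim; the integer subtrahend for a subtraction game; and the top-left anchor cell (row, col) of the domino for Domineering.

ply 1, X at OXO/..X/OX. | (1,0)=-1→OXO/X.X/OX.; (1,1)=+1→OXO/.XX/OX.*; (2,2)=-1→OXO/..X/OXX
ply 2: OXO/.XX/OX. is terminal -1 (O); from OXO/..X/OX. depth 11

X's best at [OXO/..X/OX.]: (1,1)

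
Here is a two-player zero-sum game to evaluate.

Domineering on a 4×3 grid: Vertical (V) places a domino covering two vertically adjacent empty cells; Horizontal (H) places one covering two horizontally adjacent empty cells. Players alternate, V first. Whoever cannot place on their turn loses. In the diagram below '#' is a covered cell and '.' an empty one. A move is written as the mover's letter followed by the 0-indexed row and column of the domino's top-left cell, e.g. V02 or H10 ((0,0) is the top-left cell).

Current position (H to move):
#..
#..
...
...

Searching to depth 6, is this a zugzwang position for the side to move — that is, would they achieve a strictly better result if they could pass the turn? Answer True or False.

[#../#../.../...] H move#1: H01:-1/###/#../.../...*, H11:-1/#../###/.../..., H20:-1/#../#../##./..., H21:-1/#../#../.##/..., H30:-1/#../#../.../##., H31:-1/#../#../.../.##
[###/#../.../...] V move#2: V11:+1/###/##./.#./...*, V12:-1/###/#.#/..#/..., V20:-1/###/#../#../#.., V21:+1/###/#../.#./.#., V22:-1/###/#../..#/..#
[###/##./.#./...] H move#3: H30:-1/###/##./.#./##.*, H31:-1/###/##./.#./.##
[###/##./.#./##.] V move#4: V12:+1/###/###/.##/##.*, V22:+1/###/##./.##/###
[###/###/.##/##.] end (terminal -1, H#5); searched #../#../.../... to 6
pass branch (V moves first from the same position):
  | [#../#../.../...] V move#1: V01:+1/##./##./.../...*, V02:+1/#.#/#.#/.../..., V11:+1/#../##./.#./..., V12:-1/#../#.#/..#/..., V20:+1/#../#../#../#.., V21:+1/#../#../.#./.#., V22:+1/#../#../..#/..#
  | [##./##./.../...] H move#2: H20:-1/##./##./##./...*, H21:-1/##./##./.##/..., H30:-1/##./##./.../##., H31:-1/##./##./.../.##
  | [##./##./##./...] V move#3: V02:-1/###/###/##./..., V12:-1/##./###/###/..., V22:+1/##./##./###/..#*
  | [##./##./###/..#] H move#4: H30:-1/##./##./###/###*
  | [##./##./###/###] V move#5: V02:+1/###/###/###/###*
  | [###/###/###/###] end (terminal -1, H#6); searched #../#../.../... to 6
H moving scores -1; H passing scores -1

zugzwang(#../#../.../..., H) = False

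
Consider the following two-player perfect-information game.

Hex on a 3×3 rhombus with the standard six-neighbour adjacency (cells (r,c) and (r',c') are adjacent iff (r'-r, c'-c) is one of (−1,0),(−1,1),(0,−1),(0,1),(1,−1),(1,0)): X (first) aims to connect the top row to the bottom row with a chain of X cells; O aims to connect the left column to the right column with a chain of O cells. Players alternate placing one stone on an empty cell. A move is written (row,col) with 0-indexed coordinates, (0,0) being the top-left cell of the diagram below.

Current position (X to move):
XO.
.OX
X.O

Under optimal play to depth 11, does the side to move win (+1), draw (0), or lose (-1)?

value(XO./.OX/X.O, X) = +1

p1 X@[XO./.OX/X.O]: (0,2)[XOX/.OX/X.O]+1* (1,0)[XO./XOX/X.O]+1 (2,1)[XO./.OX/XXO]+1
p2 O@[XOX/.OX/X.O]: (1,0)[XOX/OOX/X.O]-1* (2,1)[XOX/.OX/XOO]-1
p3 X@[XOX/OOX/X.O]: (2,1)[XOX/OOX/XXO]+1*
p4 O@[XOX/OOX/XXO] terminal -1; root [XO./.OX/X.O] d11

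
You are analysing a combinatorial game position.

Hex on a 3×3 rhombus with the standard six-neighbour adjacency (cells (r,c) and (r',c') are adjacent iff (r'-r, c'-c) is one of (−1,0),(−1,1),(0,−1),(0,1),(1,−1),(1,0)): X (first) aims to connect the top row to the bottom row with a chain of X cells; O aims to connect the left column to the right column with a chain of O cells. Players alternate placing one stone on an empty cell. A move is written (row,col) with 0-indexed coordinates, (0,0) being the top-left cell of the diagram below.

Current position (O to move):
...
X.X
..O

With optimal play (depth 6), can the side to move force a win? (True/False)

[.../X.X/..O] O move#1: (0,0):-1/O../X.X/..O*, (0,1):-1/.O./X.X/..O, (0,2):-1/..O/X.X/..O, (1,1):-1/.../XOX/..O, (2,0):-1/.../X.X/O.O, (2,1):-1/.../X.X/.OO
[O../X.X/..O] X move#2: (0,1):+1/OX./X.X/..O*, (0,2):+1/O.X/X.X/..O, (1,1):+1/O../XXX/..O, (2,0):+1/O../X.X/X.O, (2,1):+1/O../X.X/.XO
[OX./X.X/..O] O move#3: (0,2):-1/OXO/X.X/..O*, (1,1):-1/OX./XOX/..O, (2,0):-1/OX./X.X/O.O, (2,1):-1/OX./X.X/.OO
[OXO/X.X/..O] X move#4: (1,1):+1/OXO/XXX/..O*, (2,0):+1/OXO/X.X/X.O, (2,1):+1/OXO/X.X/.XO
[OXO/XXX/..O] O move#5: (2,0):-1/OXO/XXX/O.O*, (2,1):-1/OXO/XXX/.OO
[OXO/XXX/O.O] X move#6: (2,1):+1/OXO/XXX/OXO*
[OXO/XXX/OXO] end (terminal -1, O#7); searched .../X.X/..O to 6

O winning at [.../X.X/..O]: False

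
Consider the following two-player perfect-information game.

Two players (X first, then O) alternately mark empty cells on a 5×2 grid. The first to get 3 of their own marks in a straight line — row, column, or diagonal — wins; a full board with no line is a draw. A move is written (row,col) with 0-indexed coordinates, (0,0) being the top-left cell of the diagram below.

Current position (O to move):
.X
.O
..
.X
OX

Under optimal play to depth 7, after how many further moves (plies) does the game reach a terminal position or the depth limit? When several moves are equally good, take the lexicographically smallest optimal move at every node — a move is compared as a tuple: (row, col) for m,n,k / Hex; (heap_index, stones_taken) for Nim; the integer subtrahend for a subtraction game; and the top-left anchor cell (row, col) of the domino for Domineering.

[.X/.O/../.X/OX] O move#1: (0,0):-1/OX/.O/../.X/OX, (1,0):-1/.X/OO/../.X/OX, (2,0):-1/.X/.O/O./.X/OX, (2,1):+0/.X/.O/.O/.X/OX*, (3,0):-1/.X/.O/../OX/OX
[.X/.O/.O/.X/OX] X move#2: (0,0):+0/XX/.O/.O/.X/OX*, (1,0):+0/.X/XO/.O/.X/OX, (2,0):+0/.X/.O/XO/.X/OX, (3,0):+0/.X/.O/.O/XX/OX
[XX/.O/.O/.X/OX] O move#3: (1,0):+0/XX/OO/.O/.X/OX*, (2,0):+0/XX/.O/OO/.X/OX, (3,0):+0/XX/.O/.O/OX/OX
[XX/OO/.O/.X/OX] X move#4: (2,0):+0/XX/OO/XO/.X/OX*, (3,0):+0/XX/OO/.O/XX/OX
[XX/OO/XO/.X/OX] O move#5: (3,0):+0/XX/OO/XO/OX/OX*
[XX/OO/XO/OX/OX] end (terminal +0, X#6); searched .X/.O/../.X/OX to 7

PV length from [.X/.O/../.X/OX]: 5 plies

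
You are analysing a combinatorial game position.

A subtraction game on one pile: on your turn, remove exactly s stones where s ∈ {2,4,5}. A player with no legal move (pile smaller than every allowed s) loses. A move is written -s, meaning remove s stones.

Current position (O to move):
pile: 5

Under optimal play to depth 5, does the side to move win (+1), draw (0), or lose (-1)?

p1 O@[5]: -2[3]-1 -4[1]+1* -5[0]+1
p2 X@[1] terminal -1; root [5] d5

value(5, O) = +1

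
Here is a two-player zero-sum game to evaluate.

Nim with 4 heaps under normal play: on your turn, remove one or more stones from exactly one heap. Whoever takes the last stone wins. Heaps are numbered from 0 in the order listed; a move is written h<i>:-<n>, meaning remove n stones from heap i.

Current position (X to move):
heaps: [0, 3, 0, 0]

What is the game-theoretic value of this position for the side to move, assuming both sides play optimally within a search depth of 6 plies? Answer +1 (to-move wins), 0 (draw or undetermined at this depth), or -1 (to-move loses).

value((0,3,0,0), X) = +1

ply 1, X at (0,3,0,0) | h1:-1=-1→(0,2,0,0); h1:-2=-1→(0,1,0,0); h1:-3=+1→(0,0,0,0)*
ply 2: (0,0,0,0) is terminal -1 (O); from (0,3,0,0) depth 6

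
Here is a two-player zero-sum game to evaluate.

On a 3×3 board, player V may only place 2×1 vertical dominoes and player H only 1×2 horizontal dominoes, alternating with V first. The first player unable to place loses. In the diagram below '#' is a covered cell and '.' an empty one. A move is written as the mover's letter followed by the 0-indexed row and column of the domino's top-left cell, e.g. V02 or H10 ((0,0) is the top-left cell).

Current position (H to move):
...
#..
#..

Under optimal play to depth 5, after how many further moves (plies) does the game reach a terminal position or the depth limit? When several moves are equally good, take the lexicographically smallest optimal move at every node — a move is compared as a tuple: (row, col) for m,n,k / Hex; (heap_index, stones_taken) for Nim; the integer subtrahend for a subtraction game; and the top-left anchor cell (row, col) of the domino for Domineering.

ply 1, H at .../#../#.. | H00=-1→##./#../#..; H01=-1→.##/#../#..; H11=+1→.../###/#..*; H21=-1→.../#../###
ply 2: .../###/#.. is terminal -1 (V); from .../#../#.. depth 5

PV length from [.../#../#..]: 1 ply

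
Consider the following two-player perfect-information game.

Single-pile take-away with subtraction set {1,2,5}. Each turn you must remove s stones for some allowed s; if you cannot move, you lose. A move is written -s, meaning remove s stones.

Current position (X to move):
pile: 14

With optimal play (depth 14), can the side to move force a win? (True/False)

ply 1, X at 14 | -1=-1→13; -2=+1→12*; -5=+1→9
ply 2, O at 12 | -1=-1→11*; -2=-1→10; -5=-1→7
ply 3, X at 11 | -1=-1→10; -2=+1→9*; -5=+1→6
ply 4, O at 9 | -1=-1→8*; -2=-1→7; -5=-1→4
ply 5, X at 8 | -1=-1→7; -2=+1→6*; -5=+1→3
ply 6, O at 6 | -1=-1→5*; -2=-1→4; -5=-1→1
ply 7, X at 5 | -1=-1→4; -2=+1→3*; -5=+1→0
ply 8, O at 3 | -1=-1→2*; -2=-1→1
ply 9, X at 2 | -1=-1→1; -2=+1→0*
ply 10: 0 is terminal -1 (O); from 14 depth 14

X winning at [14]: True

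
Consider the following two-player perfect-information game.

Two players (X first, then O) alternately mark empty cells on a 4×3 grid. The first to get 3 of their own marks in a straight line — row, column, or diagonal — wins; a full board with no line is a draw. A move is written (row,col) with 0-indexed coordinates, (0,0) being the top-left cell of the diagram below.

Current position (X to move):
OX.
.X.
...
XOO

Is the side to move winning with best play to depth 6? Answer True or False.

X winning at [OX./.X./.../XOO]: True

ply 1, X at OX./.X./.../XOO | (0,2)=+1→OXX/.X./.../XOO*; (1,0)=+1→OX./XX./.../XOO; (1,2)=+1→OX./.XX/.../XOO; (2,0)=+1→OX./.X./X../XOO; (2,1)=+1→OX./.X./.X./XOO; (2,2)=+1→OX./.X./..X/XOO
ply 2, O at OXX/.X./.../XOO | (1,0)=-1→OXX/OX./.../XOO*; (1,2)=-1→OXX/.XO/.../XOO; (2,0)=-1→OXX/.X./O../XOO; (2,1)=-1→OXX/.X./.O./XOO; (2,2)=-1→OXX/.X./..O/XOO
ply 3, X at OXX/OX./.../XOO | (1,2)=-1→OXX/OXX/.../XOO; (2,0)=+1→OXX/OX./X../XOO*; (2,1)=+1→OXX/OX./.X./XOO; (2,2)=-1→OXX/OX./..X/XOO
ply 4: OXX/OX./X../XOO is terminal -1 (O); from OX./.X./.../XOO depth 6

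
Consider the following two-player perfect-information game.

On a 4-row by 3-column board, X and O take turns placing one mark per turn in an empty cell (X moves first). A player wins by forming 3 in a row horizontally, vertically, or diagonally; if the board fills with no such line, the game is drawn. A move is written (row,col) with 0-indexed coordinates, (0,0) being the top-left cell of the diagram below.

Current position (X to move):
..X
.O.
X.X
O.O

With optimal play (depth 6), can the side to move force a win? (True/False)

X winning at [..X/.O./X.X/O.O]: True

p1 X@[..X/.O./X.X/O.O]: (0,0)[X.X/.O./X.X/O.O]-1 (0,1)[.XX/.O./X.X/O.O]-1 (1,0)[..X/XO./X.X/O.O]-1 (1,2)[..X/.OX/X.X/O.O]+1* (2,1)[..X/.O./XXX/O.O]+1 (3,1)[..X/.O./X.X/OXO]+1
p2 O@[..X/.OX/X.X/O.O] terminal -1; root [..X/.O./X.X/O.O] d6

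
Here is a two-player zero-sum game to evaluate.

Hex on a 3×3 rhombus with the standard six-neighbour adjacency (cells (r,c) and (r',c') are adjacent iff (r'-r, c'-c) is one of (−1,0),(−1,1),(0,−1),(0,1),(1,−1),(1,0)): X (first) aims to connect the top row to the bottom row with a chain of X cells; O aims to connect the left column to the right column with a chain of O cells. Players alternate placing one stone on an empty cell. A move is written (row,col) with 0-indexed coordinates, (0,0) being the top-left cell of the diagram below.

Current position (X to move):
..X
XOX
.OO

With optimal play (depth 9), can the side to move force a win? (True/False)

X winning at [..X/XOX/.OO]: True

ply 1, X at ..X/XOX/.OO | (0,0)=-1→X.X/XOX/.OO; (0,1)=-1→.XX/XOX/.OO; (2,0)=+1→..X/XOX/XOO*
ply 2, O at ..X/XOX/XOO | (0,0)=-1→O.X/XOX/XOO*; (0,1)=-1→.OX/XOX/XOO
ply 3, X at O.X/XOX/XOO | (0,1)=+1→OXX/XOX/XOO*
ply 4: OXX/XOX/XOO is terminal -1 (O); from ..X/XOX/.OO depth 9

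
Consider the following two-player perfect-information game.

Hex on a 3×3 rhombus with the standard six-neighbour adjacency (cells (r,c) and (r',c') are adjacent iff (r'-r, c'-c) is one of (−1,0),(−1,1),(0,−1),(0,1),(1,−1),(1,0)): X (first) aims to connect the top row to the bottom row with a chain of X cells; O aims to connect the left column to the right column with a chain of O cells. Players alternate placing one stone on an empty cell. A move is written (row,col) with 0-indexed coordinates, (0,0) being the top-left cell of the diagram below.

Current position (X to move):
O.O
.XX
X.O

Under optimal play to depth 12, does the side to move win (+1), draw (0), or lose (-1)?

ply 1, X at O.O/.XX/X.O | (0,1)=+1→OXO/.XX/X.O*; (1,0)=-1→O.O/XXX/X.O; (2,1)=-1→O.O/.XX/XXO
ply 2: OXO/.XX/X.O is terminal -1 (O); from O.O/.XX/X.O depth 12

value(O.O/.XX/X.O, X) = +1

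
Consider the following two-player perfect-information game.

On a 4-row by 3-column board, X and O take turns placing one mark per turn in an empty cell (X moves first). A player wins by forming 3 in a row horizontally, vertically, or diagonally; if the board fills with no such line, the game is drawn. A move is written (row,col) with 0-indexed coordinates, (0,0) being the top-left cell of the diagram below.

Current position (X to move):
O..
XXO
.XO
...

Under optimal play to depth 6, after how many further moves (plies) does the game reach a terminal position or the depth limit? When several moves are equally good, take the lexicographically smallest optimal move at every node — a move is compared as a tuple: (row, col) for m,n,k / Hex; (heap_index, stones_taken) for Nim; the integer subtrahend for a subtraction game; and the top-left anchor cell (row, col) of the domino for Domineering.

[O../XXO/.XO/...] X move#1: (0,1):+1/OX./XXO/.XO/...*, (0,2):-1/O.X/XXO/.XO/..., (2,0):-1/O../XXO/XXO/..., (3,0):-1/O../XXO/.XO/X.., (3,1):+1/O../XXO/.XO/.X., (3,2):+1/O../XXO/.XO/..X
[OX./XXO/.XO/...] end (terminal -1, O#2); searched O../XXO/.XO/... to 6

PV length from [O../XXO/.XO/...]: 1 ply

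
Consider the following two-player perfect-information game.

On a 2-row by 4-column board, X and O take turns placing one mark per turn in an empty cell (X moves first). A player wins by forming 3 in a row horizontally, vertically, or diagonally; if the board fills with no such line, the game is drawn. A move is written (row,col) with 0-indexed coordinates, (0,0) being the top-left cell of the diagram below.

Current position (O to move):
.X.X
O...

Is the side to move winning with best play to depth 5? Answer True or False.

[.X.X/O...] O move#1: (0,0):-1/OX.X/O..., (0,2):+0/.XOX/O...*, (1,1):-1/.X.X/OO.., (1,2):-1/.X.X/O.O., (1,3):-1/.X.X/O..O
[.XOX/O...] X move#2: (0,0):+0/XXOX/O...*, (1,1):+0/.XOX/OX.., (1,2):+0/.XOX/O.X., (1,3):+0/.XOX/O..X
[XXOX/O...] O move#3: (1,1):+0/XXOX/OO..*, (1,2):+0/XXOX/O.O., (1,3):+0/XXOX/O..O
[XXOX/OO..] X move#4: (1,2):+0/XXOX/OOX.*, (1,3):-1/XXOX/OO.X
[XXOX/OOX.] O move#5: (1,3):+0/XXOX/OOXO*
[XXOX/OOXO] end (terminal +0, X#6); searched .X.X/O... to 5

O winning at [.X.X/O...]: False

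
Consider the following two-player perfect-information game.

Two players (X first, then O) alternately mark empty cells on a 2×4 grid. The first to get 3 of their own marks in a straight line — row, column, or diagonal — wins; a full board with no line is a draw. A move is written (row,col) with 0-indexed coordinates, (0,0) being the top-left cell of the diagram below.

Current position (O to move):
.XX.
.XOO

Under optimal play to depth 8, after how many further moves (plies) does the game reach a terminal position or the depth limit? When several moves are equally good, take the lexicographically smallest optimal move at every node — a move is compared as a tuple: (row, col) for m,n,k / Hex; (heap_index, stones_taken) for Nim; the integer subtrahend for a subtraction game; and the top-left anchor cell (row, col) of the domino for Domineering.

ply 1, O at .XX./.XOO | (0,0)=-1→OXX./.XOO*; (0,3)=-1→.XXO/.XOO; (1,0)=-1→.XX./OXOO
ply 2, X at OXX./.XOO | (0,3)=+1→OXXX/.XOO*; (1,0)=+0→OXX./XXOO
ply 3: OXXX/.XOO is terminal -1 (O); from .XX./.XOO depth 8

PV length from [.XX./.XOO]: 2 plies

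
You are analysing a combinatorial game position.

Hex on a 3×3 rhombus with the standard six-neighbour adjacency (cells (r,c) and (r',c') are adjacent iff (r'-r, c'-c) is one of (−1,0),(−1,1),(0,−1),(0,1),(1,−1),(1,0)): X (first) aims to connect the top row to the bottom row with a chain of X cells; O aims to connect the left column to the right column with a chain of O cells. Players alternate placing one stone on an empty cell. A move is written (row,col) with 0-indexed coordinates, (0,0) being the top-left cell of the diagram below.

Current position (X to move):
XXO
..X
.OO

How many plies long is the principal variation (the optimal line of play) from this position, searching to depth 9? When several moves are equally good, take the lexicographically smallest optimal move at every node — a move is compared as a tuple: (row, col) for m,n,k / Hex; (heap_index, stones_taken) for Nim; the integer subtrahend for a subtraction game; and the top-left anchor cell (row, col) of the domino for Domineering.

p1 X@[XXO/..X/.OO]: (1,0)[XXO/X.X/.OO]-1 (1,1)[XXO/.XX/.OO]-1 (2,0)[XXO/..X/XOO]+1*
p2 O@[XXO/..X/XOO]: (1,0)[XXO/O.X/XOO]-1* (1,1)[XXO/.OX/XOO]-1
p3 X@[XXO/O.X/XOO]: (1,1)[XXO/OXX/XOO]+1*
p4 O@[XXO/OXX/XOO] terminal -1; root [XXO/..X/.OO] d9

PV length from [XXO/..X/.OO]: 3 plies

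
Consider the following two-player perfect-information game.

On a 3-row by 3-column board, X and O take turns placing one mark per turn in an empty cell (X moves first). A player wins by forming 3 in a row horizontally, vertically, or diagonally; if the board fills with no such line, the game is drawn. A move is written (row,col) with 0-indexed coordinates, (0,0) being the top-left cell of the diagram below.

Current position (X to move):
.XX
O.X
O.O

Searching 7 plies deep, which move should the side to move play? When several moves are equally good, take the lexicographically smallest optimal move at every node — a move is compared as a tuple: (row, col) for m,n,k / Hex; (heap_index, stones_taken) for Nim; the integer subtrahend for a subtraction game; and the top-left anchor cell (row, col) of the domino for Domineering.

ply 1, X at .XX/O.X/O.O | (0,0)=+1→XXX/O.X/O.O*; (1,1)=-1→.XX/OXX/O.O; (2,1)=-1→.XX/O.X/OXO
ply 2: XXX/O.X/O.O is terminal -1 (O); from .XX/O.X/O.O depth 7

X's best at [.XX/O.X/O.O]: (0,0)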